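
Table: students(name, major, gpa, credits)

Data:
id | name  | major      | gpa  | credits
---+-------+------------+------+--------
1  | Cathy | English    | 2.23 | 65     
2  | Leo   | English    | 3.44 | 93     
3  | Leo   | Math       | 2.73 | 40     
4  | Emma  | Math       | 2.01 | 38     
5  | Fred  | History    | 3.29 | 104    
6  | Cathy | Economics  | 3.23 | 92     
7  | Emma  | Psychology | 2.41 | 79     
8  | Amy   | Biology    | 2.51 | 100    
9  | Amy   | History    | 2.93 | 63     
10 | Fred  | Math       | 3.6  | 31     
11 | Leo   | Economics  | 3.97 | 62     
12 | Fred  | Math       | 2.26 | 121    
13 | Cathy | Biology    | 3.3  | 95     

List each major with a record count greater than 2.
SELECT major, COUNT(*) as cnt
FROM students
GROUP BY major
HAVING COUNT(*) > 2

Result:
  Math: 4

Note: HAVING filters groups after aggregation, WHERE filters rows before.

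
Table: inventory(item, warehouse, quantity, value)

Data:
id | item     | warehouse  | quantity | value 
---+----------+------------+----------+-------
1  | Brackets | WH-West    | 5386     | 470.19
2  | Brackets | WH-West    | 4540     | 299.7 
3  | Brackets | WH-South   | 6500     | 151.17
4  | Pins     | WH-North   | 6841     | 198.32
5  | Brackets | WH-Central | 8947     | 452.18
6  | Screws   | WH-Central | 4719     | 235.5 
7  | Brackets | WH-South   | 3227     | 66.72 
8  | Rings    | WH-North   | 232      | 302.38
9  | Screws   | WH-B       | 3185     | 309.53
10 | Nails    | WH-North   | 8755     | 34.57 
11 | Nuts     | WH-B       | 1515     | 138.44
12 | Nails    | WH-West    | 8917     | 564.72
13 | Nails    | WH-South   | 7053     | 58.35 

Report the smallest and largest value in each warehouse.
SELECT warehouse, MIN(value), MAX(value)
FROM inventory
GROUP BY warehouse

Result:
  WH-B: min=138.44, max=309.53
  WH-Central: min=235.50, max=452.18
  WH-North: min=34.57, max=302.38
  WH-South: min=58.35, max=151.17
  WH-West: min=299.70, max=564.72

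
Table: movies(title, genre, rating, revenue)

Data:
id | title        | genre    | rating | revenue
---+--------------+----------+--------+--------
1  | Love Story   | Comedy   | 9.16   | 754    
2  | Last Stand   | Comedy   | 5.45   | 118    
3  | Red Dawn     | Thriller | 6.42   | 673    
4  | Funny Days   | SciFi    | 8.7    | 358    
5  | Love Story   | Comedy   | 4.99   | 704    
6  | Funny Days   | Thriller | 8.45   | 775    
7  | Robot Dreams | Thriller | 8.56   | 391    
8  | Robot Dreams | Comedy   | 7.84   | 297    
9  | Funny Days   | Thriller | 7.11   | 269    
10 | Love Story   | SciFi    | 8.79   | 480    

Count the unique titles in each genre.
SELECT genre, COUNT(DISTINCT title)
FROM movies
GROUP BY genre

Result:
  Comedy: 3 distinct
  SciFi: 2 distinct
  Thriller: 3 distinct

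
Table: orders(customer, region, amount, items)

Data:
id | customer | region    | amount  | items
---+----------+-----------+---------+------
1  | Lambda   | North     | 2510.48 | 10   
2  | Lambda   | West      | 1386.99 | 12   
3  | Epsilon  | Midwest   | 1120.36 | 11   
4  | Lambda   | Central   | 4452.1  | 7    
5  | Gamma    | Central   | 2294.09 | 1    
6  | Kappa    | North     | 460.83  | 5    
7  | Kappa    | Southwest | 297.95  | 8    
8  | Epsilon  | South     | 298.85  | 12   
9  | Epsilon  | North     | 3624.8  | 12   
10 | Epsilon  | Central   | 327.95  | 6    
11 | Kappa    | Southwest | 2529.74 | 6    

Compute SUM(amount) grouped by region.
SELECT region, SUM(amount) as result
FROM orders
GROUP BY region

Result:
  Central: 7074.14
  Midwest: 1120.36
  North: 6596.11
  South: 298.85
  Southwest: 2827.69
  West: 1386.99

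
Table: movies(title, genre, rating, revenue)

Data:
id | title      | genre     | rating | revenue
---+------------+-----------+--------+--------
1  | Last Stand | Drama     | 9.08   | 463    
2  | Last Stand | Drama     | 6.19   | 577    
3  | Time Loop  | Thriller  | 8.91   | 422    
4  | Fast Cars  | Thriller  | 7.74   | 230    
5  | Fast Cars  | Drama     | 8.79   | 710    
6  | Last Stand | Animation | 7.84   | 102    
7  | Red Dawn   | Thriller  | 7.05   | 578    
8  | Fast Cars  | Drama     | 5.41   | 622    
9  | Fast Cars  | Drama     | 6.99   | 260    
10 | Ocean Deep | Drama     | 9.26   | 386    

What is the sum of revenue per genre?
SELECT genre, SUM(revenue) as result
FROM movies
GROUP BY genre

Result:
  Animation: 102
  Drama: 3018
  Thriller: 1230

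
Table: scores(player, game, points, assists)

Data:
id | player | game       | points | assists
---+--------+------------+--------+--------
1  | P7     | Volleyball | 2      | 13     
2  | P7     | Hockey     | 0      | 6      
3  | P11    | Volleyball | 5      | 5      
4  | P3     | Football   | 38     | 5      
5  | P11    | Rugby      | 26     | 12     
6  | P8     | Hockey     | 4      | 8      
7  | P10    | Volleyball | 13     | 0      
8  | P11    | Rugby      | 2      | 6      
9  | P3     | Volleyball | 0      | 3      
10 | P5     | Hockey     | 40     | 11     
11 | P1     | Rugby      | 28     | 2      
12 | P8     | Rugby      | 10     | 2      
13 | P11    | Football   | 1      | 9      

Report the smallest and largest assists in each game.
SELECT game, MIN(assists), MAX(assists)
FROM scores
GROUP BY game

Result:
  Football: min=5, max=9
  Hockey: min=6, max=11
  Rugby: min=2, max=12
  Volleyball: min=0, max=13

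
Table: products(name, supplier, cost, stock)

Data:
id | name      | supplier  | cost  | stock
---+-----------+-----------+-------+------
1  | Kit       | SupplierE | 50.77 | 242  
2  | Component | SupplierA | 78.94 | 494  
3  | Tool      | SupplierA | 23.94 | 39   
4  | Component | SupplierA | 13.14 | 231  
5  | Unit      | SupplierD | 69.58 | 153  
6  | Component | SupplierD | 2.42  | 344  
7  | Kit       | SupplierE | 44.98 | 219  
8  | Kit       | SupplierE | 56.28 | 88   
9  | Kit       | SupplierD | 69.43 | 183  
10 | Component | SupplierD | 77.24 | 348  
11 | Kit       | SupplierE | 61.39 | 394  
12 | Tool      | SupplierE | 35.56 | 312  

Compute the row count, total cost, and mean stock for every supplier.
SELECT supplier,
       COUNT(*) as cnt,
       SUM(cost) as total_cost,
       AVG(stock) as avg_stock
FROM products
GROUP BY supplier

Result:
  SupplierA: 3 records, 116.02 total cost, 254.67 avg stock
  SupplierD: 4 records, 218.67 total cost, 257.00 avg stock
  SupplierE: 5 records, 248.98 total cost, 251.00 avg stock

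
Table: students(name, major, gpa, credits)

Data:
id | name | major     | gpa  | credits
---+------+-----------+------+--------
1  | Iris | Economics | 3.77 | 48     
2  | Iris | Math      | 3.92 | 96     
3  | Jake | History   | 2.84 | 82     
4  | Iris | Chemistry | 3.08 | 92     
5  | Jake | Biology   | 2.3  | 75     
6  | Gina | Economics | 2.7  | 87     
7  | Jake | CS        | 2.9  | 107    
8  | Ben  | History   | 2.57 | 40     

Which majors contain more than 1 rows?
SELECT major, COUNT(*) as cnt
FROM students
GROUP BY major
HAVING COUNT(*) > 1

Result:
  Economics: 2
  History: 2

Note: HAVING filters groups after aggregation, WHERE filters rows before.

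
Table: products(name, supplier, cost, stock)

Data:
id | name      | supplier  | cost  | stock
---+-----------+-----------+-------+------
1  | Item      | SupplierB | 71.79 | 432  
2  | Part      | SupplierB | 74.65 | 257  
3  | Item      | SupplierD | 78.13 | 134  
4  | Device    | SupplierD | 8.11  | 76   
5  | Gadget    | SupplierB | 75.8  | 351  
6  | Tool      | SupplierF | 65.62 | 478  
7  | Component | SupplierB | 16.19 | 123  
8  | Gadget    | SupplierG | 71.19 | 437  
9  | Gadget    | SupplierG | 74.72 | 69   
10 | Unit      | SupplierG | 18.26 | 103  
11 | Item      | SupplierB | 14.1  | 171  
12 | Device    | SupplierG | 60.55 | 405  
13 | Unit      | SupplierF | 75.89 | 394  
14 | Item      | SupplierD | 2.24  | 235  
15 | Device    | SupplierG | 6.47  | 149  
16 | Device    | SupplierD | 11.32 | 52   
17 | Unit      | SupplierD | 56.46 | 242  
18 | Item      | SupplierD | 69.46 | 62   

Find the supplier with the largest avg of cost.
SELECT supplier, AVG(cost) as val
FROM products
GROUP BY supplier
ORDER BY val DESC
LIMIT 1

Result: SupplierF with avg(cost) = 70.76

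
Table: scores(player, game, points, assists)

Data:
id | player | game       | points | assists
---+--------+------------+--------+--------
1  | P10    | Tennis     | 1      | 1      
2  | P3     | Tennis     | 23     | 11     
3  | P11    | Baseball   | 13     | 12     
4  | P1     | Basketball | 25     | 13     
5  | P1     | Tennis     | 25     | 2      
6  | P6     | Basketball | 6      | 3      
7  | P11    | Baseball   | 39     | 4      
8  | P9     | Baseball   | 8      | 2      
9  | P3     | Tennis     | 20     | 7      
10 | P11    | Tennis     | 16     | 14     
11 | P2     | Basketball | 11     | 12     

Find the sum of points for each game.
SELECT game, SUM(points) as result
FROM scores
GROUP BY game

Result:
  Baseball: 60
  Basketball: 42
  Tennis: 85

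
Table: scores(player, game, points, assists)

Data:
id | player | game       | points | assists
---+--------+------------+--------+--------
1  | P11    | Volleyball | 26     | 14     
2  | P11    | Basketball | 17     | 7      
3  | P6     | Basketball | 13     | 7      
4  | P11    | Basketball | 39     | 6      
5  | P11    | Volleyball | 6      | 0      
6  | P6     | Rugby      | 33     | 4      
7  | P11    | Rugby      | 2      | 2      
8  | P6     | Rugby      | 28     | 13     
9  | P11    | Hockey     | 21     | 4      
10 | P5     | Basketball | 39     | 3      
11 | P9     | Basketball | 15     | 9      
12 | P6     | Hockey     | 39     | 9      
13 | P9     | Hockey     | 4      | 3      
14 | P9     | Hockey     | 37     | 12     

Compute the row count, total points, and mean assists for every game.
SELECT game,
       COUNT(*) as cnt,
       SUM(points) as total_points,
       AVG(assists) as avg_assists
FROM scores
GROUP BY game

Result:
  Basketball: 5 records, 123 total points, 6.40 avg assists
  Hockey: 4 records, 101 total points, 7.00 avg assists
  Rugby: 3 records, 63 total points, 6.33 avg assists
  Volleyball: 2 records, 32 total points, 7.00 avg assists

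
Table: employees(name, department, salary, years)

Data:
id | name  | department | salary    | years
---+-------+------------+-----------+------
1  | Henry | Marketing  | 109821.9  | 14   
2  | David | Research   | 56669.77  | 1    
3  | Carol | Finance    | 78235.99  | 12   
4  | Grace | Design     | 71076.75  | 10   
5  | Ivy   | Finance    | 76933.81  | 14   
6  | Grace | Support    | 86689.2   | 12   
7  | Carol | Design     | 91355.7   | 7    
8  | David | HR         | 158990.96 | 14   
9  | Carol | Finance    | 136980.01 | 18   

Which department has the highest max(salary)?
SELECT department, MAX(salary) as val
FROM employees
GROUP BY department
ORDER BY val DESC
LIMIT 1

Result: HR with max(salary) = 158990.96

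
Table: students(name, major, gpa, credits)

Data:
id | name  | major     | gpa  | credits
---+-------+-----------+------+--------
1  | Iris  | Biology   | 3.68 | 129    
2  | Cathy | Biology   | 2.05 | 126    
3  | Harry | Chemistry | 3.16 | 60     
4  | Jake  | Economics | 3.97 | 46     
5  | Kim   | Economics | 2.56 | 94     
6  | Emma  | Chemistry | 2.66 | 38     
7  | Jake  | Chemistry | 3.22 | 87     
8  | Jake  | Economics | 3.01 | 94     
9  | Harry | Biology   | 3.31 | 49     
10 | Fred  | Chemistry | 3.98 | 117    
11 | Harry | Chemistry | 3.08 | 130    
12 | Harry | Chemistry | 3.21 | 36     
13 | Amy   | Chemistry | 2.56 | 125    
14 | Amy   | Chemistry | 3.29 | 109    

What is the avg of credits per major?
SELECT major, AVG(credits) as result
FROM students
GROUP BY major

Result:
  Biology: 101.33
  Chemistry: 87.75
  Economics: 78.00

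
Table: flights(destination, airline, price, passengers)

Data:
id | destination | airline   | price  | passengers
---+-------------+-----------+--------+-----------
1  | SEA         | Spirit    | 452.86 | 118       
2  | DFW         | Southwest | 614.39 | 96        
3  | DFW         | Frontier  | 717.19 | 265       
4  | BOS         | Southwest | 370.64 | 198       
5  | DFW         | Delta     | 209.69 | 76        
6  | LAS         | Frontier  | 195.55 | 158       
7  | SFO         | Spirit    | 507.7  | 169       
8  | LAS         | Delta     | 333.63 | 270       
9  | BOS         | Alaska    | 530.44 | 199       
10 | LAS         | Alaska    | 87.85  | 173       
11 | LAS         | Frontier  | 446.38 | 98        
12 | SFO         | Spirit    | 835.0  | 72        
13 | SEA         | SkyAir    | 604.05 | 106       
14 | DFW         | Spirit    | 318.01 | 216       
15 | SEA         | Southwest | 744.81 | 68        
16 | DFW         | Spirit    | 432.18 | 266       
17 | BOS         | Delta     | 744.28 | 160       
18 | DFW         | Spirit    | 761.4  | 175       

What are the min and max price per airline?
SELECT airline, MIN(price), MAX(price)
FROM flights
GROUP BY airline

Result:
  Alaska: min=87.85, max=530.44
  Delta: min=209.69, max=744.28
  Frontier: min=195.55, max=717.19
  SkyAir: min=604.05, max=604.05
  Southwest: min=370.64, max=744.81
  Spirit: min=318.01, max=835.00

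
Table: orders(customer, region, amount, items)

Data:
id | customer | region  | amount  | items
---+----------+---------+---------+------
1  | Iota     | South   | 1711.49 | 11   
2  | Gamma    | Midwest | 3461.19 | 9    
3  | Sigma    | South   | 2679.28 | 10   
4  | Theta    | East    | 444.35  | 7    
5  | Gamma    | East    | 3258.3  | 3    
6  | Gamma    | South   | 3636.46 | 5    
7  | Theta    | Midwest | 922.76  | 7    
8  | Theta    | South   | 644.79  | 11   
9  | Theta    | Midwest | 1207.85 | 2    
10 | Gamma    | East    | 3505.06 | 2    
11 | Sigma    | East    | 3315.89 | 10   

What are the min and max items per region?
SELECT region, MIN(items), MAX(items)
FROM orders
GROUP BY region

Result:
  East: min=2, max=10
  Midwest: min=2, max=9
  South: min=5, max=11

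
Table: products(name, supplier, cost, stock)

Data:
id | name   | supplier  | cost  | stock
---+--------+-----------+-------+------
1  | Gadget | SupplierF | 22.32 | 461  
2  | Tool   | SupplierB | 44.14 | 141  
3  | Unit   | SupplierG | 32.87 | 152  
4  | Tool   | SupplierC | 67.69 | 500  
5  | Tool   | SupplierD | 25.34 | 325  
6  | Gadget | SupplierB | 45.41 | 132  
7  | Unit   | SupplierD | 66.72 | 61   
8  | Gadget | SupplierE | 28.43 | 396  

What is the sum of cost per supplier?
SELECT supplier, SUM(cost) as result
FROM products
GROUP BY supplier

Result:
  SupplierB: 89.55
  SupplierC: 67.69
  SupplierD: 92.06
  SupplierE: 28.43
  SupplierF: 22.32
  SupplierG: 32.87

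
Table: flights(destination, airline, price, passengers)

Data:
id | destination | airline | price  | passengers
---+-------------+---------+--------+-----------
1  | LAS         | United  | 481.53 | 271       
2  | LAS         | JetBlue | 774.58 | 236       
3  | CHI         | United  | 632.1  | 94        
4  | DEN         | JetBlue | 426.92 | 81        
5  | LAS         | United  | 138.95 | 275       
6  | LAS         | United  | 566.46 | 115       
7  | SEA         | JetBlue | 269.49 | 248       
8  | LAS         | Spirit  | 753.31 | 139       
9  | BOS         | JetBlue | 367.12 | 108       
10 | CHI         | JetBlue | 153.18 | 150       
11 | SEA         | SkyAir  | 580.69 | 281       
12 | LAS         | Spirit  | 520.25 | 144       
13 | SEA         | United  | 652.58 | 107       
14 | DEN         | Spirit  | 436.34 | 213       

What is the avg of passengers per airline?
SELECT airline, AVG(passengers) as result
FROM flights
GROUP BY airline

Result:
  JetBlue: 164.60
  SkyAir: 281.00
  Spirit: 165.33
  United: 172.40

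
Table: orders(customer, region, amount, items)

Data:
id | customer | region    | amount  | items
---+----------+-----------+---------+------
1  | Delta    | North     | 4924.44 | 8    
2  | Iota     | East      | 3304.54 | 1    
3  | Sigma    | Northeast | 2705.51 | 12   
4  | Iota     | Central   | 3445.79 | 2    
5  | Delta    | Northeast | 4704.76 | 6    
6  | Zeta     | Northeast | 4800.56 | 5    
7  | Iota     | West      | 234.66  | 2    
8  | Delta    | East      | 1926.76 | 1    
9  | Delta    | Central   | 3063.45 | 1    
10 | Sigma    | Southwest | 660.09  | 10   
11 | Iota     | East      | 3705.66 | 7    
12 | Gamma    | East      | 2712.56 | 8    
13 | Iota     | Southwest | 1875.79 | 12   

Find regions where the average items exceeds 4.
SELECT region, AVG(items)
FROM orders
GROUP BY region
HAVING AVG(items) > 4

Result:
  East: avg=4.25
  North: avg=8.00
  Northeast: avg=7.67
  Southwest: avg=11.00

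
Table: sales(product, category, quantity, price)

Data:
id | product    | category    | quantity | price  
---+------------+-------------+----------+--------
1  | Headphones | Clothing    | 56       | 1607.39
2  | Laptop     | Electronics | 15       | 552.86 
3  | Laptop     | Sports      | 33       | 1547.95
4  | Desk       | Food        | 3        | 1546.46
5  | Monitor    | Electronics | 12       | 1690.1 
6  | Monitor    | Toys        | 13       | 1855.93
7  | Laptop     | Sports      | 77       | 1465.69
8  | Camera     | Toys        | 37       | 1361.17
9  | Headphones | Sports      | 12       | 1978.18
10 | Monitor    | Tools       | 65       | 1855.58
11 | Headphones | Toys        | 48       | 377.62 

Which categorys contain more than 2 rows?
SELECT category, COUNT(*) as cnt
FROM sales
GROUP BY category
HAVING COUNT(*) > 2

Result:
  Sports: 3
  Toys: 3

Note: HAVING filters groups after aggregation, WHERE filters rows before.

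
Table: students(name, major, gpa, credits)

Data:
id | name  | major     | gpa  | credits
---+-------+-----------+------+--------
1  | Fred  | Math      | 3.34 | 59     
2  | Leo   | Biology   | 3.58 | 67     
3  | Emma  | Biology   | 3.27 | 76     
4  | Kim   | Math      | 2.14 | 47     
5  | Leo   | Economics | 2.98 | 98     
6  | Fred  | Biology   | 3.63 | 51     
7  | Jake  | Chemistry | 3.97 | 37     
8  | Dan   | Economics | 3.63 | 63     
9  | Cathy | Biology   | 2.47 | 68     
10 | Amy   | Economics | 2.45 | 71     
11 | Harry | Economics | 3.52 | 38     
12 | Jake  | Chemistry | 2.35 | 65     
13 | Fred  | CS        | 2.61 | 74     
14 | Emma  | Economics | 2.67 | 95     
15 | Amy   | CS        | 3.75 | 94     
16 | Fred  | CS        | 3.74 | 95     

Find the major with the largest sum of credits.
SELECT major, SUM(credits) as val
FROM students
GROUP BY major
ORDER BY val DESC
LIMIT 1

Result: Economics with sum(credits) = 365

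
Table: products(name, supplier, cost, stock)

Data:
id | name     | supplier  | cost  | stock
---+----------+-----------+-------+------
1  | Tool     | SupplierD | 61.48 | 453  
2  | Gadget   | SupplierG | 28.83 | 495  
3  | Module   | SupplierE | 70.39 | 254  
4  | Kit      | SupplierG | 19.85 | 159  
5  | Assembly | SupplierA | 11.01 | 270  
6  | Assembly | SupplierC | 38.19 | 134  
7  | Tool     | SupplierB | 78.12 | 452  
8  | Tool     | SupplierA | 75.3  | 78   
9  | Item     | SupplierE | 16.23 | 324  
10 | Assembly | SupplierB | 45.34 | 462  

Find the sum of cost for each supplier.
SELECT supplier, SUM(cost) as result
FROM products
GROUP BY supplier

Result:
  SupplierA: 86.31
  SupplierB: 123.46
  SupplierC: 38.19
  SupplierD: 61.48
  SupplierE: 86.62
  SupplierG: 48.68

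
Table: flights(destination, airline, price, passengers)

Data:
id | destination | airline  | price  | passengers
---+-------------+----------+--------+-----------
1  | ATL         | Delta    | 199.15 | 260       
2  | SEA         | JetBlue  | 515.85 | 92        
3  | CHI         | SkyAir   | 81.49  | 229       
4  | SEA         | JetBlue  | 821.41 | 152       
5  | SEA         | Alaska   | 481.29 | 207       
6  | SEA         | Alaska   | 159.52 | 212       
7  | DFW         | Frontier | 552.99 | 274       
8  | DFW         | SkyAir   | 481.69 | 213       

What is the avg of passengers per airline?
SELECT airline, AVG(passengers) as result
FROM flights
GROUP BY airline

Result:
  Alaska: 209.50
  Delta: 260.00
  Frontier: 274.00
  JetBlue: 122.00
  SkyAir: 221.00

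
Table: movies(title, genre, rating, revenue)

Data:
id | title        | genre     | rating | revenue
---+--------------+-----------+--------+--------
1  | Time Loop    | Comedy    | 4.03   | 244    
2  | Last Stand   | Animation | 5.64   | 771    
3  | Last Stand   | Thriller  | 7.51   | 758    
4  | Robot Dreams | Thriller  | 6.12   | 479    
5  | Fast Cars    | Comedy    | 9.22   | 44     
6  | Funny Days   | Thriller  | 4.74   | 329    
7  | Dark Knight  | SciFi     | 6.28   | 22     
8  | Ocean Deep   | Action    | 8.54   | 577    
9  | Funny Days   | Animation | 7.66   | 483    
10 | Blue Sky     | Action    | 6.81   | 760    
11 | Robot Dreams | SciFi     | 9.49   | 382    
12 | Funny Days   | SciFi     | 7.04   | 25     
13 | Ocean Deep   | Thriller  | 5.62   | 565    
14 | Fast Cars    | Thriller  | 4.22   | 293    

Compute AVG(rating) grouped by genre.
SELECT genre, AVG(rating) as result
FROM movies
GROUP BY genre

Result:
  Action: 7.68
  Animation: 6.65
  Comedy: 6.63
  SciFi: 7.60
  Thriller: 5.64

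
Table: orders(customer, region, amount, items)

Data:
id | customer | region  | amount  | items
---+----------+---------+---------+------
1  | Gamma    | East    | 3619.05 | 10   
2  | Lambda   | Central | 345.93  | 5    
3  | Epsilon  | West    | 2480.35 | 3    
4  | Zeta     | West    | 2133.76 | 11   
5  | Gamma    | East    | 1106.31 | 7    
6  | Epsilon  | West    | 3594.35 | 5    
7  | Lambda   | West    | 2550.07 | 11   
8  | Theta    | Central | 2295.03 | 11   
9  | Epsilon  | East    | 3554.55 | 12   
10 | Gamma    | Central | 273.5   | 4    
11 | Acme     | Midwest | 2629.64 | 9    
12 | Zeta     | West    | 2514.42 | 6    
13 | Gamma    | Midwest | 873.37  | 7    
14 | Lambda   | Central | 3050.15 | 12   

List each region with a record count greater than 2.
SELECT region, COUNT(*) as cnt
FROM orders
GROUP BY region
HAVING COUNT(*) > 2

Result:
  Central: 4
  East: 3
  West: 5

Note: HAVING filters groups after aggregation, WHERE filters rows before.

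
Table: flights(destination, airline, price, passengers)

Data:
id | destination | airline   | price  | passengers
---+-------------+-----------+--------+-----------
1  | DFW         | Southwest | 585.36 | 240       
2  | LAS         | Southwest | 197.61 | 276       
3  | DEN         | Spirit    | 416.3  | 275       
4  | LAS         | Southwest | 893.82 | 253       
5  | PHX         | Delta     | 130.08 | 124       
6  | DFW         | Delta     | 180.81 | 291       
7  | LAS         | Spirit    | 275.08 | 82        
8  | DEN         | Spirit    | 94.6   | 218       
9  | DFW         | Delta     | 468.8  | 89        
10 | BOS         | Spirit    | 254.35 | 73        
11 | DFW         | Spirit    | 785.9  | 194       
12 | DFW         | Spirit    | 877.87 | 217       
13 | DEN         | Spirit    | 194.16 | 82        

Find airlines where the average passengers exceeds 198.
SELECT airline, AVG(passengers)
FROM flights
GROUP BY airline
HAVING AVG(passengers) > 198

Result:
  Southwest: avg=256.33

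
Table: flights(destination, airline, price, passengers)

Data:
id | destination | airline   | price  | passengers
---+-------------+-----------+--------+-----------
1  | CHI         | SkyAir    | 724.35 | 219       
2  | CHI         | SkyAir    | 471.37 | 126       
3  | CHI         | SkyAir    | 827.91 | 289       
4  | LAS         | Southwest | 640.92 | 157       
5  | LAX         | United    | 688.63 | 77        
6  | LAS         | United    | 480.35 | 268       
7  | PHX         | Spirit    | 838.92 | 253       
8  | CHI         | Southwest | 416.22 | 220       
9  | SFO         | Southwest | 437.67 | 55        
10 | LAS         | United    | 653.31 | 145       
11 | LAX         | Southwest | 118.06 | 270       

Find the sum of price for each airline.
SELECT airline, SUM(price) as result
FROM flights
GROUP BY airline

Result:
  SkyAir: 2023.63
  Southwest: 1612.87
  Spirit: 838.92
  United: 1822.29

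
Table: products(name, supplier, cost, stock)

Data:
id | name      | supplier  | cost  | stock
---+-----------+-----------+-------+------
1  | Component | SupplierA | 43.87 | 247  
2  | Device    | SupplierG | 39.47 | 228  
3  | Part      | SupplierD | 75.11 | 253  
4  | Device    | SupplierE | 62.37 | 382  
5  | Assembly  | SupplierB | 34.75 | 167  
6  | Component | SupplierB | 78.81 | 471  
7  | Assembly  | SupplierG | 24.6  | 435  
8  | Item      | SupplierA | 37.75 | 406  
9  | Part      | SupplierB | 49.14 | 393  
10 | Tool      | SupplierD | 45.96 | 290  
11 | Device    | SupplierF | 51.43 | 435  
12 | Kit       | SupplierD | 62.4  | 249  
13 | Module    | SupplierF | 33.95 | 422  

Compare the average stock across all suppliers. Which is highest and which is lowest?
SELECT supplier, AVG(stock)
FROM products
GROUP BY supplier
ORDER BY AVG(stock)

All groups:
  SupplierD: 264.00
  SupplierA: 326.50
  SupplierG: 331.50
  SupplierB: 343.67
  SupplierE: 382.00
  SupplierF: 428.50

Highest: SupplierF (428.50)
Lowest: SupplierD (264.00)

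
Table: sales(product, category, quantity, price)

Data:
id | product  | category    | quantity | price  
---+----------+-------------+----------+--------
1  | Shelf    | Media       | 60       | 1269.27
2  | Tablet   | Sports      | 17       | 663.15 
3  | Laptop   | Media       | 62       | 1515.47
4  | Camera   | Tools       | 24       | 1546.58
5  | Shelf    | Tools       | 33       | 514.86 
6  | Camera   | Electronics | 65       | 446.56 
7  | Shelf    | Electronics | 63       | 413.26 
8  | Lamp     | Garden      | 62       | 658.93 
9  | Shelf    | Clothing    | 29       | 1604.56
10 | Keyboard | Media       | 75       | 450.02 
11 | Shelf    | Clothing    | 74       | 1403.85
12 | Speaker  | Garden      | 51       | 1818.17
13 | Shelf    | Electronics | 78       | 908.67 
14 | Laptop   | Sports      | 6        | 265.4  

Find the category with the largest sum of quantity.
SELECT category, SUM(quantity) as val
FROM sales
GROUP BY category
ORDER BY val DESC
LIMIT 1

Result: Electronics with sum(quantity) = 206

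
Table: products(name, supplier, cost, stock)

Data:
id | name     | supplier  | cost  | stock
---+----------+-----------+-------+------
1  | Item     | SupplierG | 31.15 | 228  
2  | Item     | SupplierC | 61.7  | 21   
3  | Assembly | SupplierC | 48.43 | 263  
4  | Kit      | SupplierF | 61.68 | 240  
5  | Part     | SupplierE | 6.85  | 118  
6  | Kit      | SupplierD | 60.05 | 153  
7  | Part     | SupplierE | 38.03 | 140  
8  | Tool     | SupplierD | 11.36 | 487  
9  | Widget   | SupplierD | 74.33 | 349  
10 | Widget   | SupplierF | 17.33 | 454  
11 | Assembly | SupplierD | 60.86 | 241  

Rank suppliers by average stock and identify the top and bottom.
SELECT supplier, AVG(stock)
FROM products
GROUP BY supplier
ORDER BY AVG(stock)

All groups:
  SupplierE: 129.00
  SupplierC: 142.00
  SupplierG: 228.00
  SupplierD: 307.50
  SupplierF: 347.00

Highest: SupplierF (347.00)
Lowest: SupplierE (129.00)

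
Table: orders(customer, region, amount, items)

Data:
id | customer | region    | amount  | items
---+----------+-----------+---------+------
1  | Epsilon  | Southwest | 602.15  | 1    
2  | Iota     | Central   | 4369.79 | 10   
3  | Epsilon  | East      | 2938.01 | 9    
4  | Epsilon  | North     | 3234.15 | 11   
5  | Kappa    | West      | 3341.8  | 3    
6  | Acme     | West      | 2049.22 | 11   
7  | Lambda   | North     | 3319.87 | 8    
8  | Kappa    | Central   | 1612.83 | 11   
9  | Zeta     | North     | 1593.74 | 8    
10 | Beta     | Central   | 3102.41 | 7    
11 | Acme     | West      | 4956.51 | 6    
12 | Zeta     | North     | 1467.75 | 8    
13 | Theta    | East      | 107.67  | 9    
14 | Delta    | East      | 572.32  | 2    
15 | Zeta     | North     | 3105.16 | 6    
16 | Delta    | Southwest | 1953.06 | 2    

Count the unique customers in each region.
SELECT region, COUNT(DISTINCT customer)
FROM orders
GROUP BY region

Result:
  Central: 3 distinct
  East: 3 distinct
  North: 3 distinct
  Southwest: 2 distinct
  West: 2 distinct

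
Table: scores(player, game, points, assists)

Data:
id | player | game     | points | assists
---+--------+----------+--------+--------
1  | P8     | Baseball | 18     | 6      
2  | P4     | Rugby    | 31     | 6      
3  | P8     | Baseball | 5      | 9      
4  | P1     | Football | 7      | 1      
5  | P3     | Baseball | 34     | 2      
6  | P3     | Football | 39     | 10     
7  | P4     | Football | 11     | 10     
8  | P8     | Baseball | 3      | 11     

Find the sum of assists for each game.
SELECT game, SUM(assists) as result
FROM scores
GROUP BY game

Result:
  Baseball: 28
  Football: 21
  Rugby: 6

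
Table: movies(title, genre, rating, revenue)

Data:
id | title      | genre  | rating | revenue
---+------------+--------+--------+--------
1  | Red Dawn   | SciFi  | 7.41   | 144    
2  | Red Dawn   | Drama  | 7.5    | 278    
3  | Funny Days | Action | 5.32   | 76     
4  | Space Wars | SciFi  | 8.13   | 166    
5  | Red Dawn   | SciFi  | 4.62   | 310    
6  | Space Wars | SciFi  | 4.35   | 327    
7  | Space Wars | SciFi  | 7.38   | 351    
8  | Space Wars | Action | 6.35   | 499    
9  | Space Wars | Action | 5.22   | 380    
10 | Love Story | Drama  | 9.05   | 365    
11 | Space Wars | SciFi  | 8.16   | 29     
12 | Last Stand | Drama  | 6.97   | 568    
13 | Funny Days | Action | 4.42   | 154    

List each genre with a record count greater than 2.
SELECT genre, COUNT(*) as cnt
FROM movies
GROUP BY genre
HAVING COUNT(*) > 2

Result:
  Action: 4
  Drama: 3
  SciFi: 6

Note: HAVING filters groups after aggregation, WHERE filters rows before.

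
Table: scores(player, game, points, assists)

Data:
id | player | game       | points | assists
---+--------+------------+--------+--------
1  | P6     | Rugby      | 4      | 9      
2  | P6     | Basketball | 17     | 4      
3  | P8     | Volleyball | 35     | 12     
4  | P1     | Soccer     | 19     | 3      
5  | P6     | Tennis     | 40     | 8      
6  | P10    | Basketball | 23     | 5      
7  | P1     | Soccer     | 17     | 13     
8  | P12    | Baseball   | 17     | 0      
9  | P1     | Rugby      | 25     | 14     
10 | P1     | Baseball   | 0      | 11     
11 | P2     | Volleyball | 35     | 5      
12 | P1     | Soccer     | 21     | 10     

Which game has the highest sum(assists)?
SELECT game, SUM(assists) as val
FROM scores
GROUP BY game
ORDER BY val DESC
LIMIT 1

Result: Soccer with sum(assists) = 26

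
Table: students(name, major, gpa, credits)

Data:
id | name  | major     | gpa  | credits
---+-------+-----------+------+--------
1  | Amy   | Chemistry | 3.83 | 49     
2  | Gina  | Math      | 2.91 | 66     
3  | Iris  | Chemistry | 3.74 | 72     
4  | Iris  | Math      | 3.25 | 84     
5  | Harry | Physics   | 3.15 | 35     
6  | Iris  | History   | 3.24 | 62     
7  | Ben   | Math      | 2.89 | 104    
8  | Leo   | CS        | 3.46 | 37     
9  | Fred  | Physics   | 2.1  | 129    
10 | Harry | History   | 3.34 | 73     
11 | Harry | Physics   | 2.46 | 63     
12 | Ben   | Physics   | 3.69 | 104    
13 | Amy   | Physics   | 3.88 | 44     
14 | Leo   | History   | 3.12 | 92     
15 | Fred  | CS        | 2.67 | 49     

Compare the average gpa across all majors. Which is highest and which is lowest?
SELECT major, AVG(gpa)
FROM students
GROUP BY major
ORDER BY AVG(gpa)

All groups:
  Math: 3.02
  Physics: 3.06
  CS: 3.07
  History: 3.23
  Chemistry: 3.79

Highest: Chemistry (3.79)
Lowest: Math (3.02)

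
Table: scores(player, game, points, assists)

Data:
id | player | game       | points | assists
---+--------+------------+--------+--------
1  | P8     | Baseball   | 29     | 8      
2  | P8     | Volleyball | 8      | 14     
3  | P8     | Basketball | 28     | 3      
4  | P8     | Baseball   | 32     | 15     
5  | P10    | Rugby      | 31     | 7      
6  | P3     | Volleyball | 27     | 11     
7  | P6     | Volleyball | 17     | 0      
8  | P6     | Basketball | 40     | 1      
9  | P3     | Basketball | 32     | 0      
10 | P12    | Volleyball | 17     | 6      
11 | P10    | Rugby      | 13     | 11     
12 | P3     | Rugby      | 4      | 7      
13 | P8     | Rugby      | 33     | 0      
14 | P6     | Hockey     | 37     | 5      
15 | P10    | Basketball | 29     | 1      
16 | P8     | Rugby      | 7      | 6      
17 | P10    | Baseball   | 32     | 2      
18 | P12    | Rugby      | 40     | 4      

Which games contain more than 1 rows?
SELECT game, COUNT(*) as cnt
FROM scores
GROUP BY game
HAVING COUNT(*) > 1

Result:
  Baseball: 3
  Basketball: 4
  Rugby: 6
  Volleyball: 4

Note: HAVING filters groups after aggregation, WHERE filters rows before.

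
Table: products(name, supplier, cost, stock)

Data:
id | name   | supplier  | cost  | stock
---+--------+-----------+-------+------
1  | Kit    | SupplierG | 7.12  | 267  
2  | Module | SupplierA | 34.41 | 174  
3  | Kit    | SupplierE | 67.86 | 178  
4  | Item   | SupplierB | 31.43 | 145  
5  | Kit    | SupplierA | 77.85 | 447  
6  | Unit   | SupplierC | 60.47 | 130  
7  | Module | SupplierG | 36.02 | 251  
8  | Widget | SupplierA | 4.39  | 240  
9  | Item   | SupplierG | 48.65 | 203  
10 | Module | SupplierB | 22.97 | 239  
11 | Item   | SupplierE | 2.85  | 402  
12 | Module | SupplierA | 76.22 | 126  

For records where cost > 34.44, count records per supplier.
SELECT supplier, COUNT(*)
FROM products
WHERE cost > 34.44
GROUP BY supplier

Note: WHERE filters rows before grouping.

Result:
  SupplierA: 2
  SupplierC: 1
  SupplierE: 1
  SupplierG: 2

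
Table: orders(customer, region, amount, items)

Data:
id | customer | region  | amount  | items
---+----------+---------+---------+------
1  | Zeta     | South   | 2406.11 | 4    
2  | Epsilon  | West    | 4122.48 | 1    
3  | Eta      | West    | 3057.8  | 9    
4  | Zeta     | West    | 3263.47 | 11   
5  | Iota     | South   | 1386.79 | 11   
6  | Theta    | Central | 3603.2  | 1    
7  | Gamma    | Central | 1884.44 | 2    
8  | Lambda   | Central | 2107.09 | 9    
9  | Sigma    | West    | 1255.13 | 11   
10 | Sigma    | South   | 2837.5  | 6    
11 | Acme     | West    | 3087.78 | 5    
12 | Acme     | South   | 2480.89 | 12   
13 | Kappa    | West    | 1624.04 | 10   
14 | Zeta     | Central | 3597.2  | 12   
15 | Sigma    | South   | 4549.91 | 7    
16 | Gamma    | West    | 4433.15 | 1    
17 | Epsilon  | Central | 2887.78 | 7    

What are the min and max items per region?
SELECT region, MIN(items), MAX(items)
FROM orders
GROUP BY region

Result:
  Central: min=1, max=12
  South: min=4, max=12
  West: min=1, max=11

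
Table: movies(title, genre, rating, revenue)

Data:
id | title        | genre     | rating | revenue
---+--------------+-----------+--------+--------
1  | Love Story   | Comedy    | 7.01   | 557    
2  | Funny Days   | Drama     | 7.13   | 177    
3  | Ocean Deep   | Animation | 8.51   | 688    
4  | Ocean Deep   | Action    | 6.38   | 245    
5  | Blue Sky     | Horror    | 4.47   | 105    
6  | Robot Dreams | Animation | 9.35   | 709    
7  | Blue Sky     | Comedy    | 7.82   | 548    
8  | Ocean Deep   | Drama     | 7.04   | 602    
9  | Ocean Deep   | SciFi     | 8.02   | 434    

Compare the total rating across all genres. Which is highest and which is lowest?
SELECT genre, SUM(rating)
FROM movies
GROUP BY genre
ORDER BY SUM(rating)

All groups:
  Horror: 4.47
  Action: 6.38
  SciFi: 8.02
  Drama: 14.17
  Comedy: 14.83
  Animation: 17.86

Highest: Animation (17.86)
Lowest: Horror (4.47)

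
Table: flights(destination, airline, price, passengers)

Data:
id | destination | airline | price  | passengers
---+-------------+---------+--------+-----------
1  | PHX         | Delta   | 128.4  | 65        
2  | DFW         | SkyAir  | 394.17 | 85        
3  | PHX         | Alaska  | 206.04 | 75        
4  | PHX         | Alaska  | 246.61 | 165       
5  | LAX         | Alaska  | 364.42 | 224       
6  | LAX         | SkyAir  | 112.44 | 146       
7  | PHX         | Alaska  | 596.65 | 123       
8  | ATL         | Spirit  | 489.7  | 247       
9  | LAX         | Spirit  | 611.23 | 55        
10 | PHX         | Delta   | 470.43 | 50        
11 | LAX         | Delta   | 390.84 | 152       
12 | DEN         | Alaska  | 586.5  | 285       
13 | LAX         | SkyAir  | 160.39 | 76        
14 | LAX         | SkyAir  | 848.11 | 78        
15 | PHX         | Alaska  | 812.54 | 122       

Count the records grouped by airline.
SELECT airline, COUNT(*) as count
FROM flights
GROUP BY airline

Result:
  Alaska: 6
  Delta: 3
  SkyAir: 4
  Spirit: 2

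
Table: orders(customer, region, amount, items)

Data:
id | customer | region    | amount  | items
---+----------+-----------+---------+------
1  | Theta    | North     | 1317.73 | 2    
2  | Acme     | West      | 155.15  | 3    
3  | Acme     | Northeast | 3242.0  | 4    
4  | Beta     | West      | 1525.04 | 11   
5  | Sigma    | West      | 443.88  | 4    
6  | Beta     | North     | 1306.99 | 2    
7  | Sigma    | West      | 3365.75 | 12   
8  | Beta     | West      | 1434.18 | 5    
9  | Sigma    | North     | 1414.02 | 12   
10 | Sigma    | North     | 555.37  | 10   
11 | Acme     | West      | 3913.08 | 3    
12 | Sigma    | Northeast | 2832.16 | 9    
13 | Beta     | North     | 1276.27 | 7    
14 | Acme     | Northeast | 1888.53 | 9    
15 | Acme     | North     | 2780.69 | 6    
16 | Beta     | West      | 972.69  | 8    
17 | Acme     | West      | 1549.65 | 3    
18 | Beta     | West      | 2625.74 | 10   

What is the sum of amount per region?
SELECT region, SUM(amount) as result
FROM orders
GROUP BY region

Result:
  North: 8651.07
  Northeast: 7962.69
  West: 15985.16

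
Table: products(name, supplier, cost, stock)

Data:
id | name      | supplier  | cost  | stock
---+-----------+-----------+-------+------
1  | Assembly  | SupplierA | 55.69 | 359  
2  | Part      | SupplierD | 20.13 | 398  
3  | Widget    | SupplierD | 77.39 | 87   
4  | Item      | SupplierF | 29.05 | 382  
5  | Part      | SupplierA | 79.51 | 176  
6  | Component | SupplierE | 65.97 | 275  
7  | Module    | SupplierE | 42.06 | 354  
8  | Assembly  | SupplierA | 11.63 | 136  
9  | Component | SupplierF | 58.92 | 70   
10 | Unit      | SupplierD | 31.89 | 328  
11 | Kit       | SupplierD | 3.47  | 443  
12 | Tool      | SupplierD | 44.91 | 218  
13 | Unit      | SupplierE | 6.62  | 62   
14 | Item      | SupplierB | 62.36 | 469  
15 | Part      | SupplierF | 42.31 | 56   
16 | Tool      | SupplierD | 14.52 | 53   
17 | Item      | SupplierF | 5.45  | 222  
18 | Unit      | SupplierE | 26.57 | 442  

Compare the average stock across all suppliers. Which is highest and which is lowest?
SELECT supplier, AVG(stock)
FROM products
GROUP BY supplier
ORDER BY AVG(stock)

All groups:
  SupplierF: 182.50
  SupplierA: 223.67
  SupplierD: 254.50
  SupplierE: 283.25
  SupplierB: 469.00

Highest: SupplierB (469.00)
Lowest: SupplierF (182.50)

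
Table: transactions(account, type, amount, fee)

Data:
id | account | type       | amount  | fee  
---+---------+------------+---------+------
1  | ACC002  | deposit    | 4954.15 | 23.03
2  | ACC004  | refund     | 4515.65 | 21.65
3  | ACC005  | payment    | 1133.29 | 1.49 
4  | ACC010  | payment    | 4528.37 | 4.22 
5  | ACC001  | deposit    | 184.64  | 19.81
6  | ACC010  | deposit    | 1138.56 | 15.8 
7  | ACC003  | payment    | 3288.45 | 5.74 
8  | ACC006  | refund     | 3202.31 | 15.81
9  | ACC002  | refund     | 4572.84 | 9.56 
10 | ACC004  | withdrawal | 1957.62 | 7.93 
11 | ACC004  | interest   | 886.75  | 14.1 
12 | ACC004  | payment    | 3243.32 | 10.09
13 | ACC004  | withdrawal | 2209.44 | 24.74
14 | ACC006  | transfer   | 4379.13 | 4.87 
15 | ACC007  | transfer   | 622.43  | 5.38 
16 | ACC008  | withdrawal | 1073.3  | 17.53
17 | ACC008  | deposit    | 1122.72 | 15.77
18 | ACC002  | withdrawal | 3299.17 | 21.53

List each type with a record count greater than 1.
SELECT type, COUNT(*) as cnt
FROM transactions
GROUP BY type
HAVING COUNT(*) > 1

Result:
  deposit: 4
  payment: 4
  refund: 3
  transfer: 2
  withdrawal: 4

Note: HAVING filters groups after aggregation, WHERE filters rows before.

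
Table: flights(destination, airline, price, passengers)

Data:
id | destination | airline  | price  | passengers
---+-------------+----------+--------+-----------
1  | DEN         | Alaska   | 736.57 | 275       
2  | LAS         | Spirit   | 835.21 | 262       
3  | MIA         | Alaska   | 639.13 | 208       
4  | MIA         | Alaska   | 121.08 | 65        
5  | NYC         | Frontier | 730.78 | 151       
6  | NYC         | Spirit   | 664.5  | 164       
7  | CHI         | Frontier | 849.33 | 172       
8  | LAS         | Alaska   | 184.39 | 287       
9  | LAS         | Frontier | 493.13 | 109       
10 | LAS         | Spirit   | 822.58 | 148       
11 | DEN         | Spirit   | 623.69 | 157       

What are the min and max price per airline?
SELECT airline, MIN(price), MAX(price)
FROM flights
GROUP BY airline

Result:
  Alaska: min=121.08, max=736.57
  Frontier: min=493.13, max=849.33
  Spirit: min=623.69, max=835.21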